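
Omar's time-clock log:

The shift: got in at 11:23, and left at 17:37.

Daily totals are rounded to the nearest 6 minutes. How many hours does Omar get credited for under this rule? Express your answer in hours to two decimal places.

6.20 hours

The shift: 11:23–17:37 = 6 h 14 min → rounds to 6 h 12 min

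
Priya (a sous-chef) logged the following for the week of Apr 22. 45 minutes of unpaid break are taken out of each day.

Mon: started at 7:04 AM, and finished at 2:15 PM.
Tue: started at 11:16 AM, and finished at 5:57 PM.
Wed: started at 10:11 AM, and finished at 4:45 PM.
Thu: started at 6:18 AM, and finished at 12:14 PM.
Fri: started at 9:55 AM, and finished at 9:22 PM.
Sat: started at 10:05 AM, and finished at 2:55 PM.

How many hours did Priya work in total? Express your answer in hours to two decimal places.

Mon: 7:04 AM–2:15 PM = 7 h 11 min; less 45 min break → 6 h 26 min
Tue: 11:16 AM–5:57 PM = 6 h 41 min; less 45 min break → 5 h 56 min
Wed: 10:11 AM–4:45 PM = 6 h 34 min; less 45 min break → 5 h 49 min
Thu: 6:18 AM–12:14 PM = 5 h 56 min; less 45 min break → 5 h 11 min
Fri: 9:55 AM–9:22 PM = 11 h 27 min; less 45 min break → 10 h 42 min
Sat: 10:05 AM–2:55 PM = 4 h 50 min; less 45 min break → 4 h 5 min
Total: 6 h 26 min + 5 h 56 min + 5 h 49 min + 5 h 11 min + 10 h 42 min + 4 h 5 min = 38 h 9 min.

38.15 hours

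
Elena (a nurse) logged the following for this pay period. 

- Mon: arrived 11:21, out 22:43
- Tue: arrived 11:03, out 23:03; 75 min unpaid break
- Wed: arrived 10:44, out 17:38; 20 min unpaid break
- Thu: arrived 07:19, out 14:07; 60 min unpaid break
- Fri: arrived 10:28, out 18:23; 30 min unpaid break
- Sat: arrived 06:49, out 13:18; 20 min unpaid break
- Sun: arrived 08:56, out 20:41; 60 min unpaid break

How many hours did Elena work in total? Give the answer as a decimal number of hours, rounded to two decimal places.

Mon: 11:21–22:43 = 11 h 22 min
Tue: 11:03–23:03 = 12 h 0 min; less 75 min break → 10 h 45 min
Wed: 10:44–17:38 = 6 h 54 min; less 20 min break → 6 h 34 min
Thu: 07:19–14:07 = 6 h 48 min; less 60 min break → 5 h 48 min
Fri: 10:28–18:23 = 7 h 55 min; less 30 min break → 7 h 25 min
Sat: 06:49–13:18 = 6 h 29 min; less 20 min break → 6 h 9 min
Sun: 08:56–20:41 = 11 h 45 min; less 60 min break → 10 h 45 min
Total: 11 h 22 min + 10 h 45 min + 6 h 34 min + 5 h 48 min + 7 h 25 min + 6 h 9 min + 10 h 45 min = 58 h 48 min.

58.80 hours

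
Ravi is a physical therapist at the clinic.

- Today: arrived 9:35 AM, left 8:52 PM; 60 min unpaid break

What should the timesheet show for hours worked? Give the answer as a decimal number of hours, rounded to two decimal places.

Today: 9:35 AM–8:52 PM = 11 h 17 min; less 60 min break → 10 h 17 min

10.28 hours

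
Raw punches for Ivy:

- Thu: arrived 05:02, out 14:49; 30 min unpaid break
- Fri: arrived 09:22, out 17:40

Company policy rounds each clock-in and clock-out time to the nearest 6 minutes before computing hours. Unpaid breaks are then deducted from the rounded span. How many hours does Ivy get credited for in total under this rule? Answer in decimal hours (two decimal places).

Thu: in 05:02→05:00, out 14:49→14:48; 9 h 48 min − 30 min = 9 h 18 min
Fri: in 09:22→09:24, out 17:40→17:42; 8 h 18 min
Total credited: 17 h 36 min.

17.60 hours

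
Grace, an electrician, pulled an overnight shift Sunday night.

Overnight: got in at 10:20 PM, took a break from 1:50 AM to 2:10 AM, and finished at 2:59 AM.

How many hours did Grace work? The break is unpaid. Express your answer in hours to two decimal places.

4.32 hours

Overnight: 10:20 PM → midnight = 1 h 40 min; midnight → 2:59 AM = 2 h 59 min; span 4 h 39 min; less 20 min break → 4 h 19 min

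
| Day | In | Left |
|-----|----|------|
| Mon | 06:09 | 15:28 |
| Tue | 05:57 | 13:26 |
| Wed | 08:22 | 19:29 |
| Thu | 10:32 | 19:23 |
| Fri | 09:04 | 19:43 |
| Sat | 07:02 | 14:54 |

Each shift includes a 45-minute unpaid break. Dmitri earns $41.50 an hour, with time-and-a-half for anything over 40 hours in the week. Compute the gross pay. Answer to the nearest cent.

$2331.26

Mon: 06:09–15:28 = 9 h 19 min; less 45 min break → 8 h 34 min
Tue: 05:57–13:26 = 7 h 29 min; less 45 min break → 6 h 44 min
Wed: 08:22–19:29 = 11 h 7 min; less 45 min break → 10 h 22 min
Thu: 10:32–19:23 = 8 h 51 min; less 45 min break → 8 h 6 min
Fri: 09:04–19:43 = 10 h 39 min; less 45 min break → 9 h 54 min
Sat: 07:02–14:54 = 7 h 52 min; less 45 min break → 7 h 7 min
Total worked: 50 h 47 min = 3047 min.
Regular 40 h 0 min = 2400 min at $41.50/h; overtime 10 h 47 min = 647 min at $62.25/h.
Pay = (2400 × $41.50 + 647 × $62.25) ÷ 60 = $2331.26.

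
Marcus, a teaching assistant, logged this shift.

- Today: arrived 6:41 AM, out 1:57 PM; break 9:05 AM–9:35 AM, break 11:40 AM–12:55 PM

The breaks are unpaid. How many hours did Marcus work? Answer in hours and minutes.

Today: 6:41 AM–1:57 PM = 7 h 16 min; less 105 min break → 5 h 31 min

5 h 31 min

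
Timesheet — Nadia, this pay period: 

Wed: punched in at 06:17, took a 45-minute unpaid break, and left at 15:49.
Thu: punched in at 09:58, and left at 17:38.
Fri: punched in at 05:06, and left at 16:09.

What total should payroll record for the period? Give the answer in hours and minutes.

27 h 30 min

Wed: 06:17–15:49 = 9 h 32 min; less 45 min break → 8 h 47 min
Thu: 09:58–17:38 = 7 h 40 min
Fri: 05:06–16:09 = 11 h 3 min
Total: 8 h 47 min + 7 h 40 min + 11 h 3 min = 27 h 30 min.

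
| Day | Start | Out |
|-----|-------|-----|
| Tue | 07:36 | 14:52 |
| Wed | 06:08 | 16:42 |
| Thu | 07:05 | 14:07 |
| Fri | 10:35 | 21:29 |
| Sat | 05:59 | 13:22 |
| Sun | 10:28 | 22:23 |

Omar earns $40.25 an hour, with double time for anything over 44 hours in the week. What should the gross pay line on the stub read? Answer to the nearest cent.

$2661.87

Tue: 07:36–14:52 = 7 h 16 min
Wed: 06:08–16:42 = 10 h 34 min
Thu: 07:05–14:07 = 7 h 2 min
Fri: 10:35–21:29 = 10 h 54 min
Sat: 05:59–13:22 = 7 h 23 min
Sun: 10:28–22:23 = 11 h 55 min
Total worked: 55 h 4 min = 3304 min.
Regular 44 h 0 min = 2640 min at $40.25/h; overtime 11 h 4 min = 664 min at $80.50/h.
Pay = (2640 × $40.25 + 664 × $80.50) ÷ 60 = $2661.87.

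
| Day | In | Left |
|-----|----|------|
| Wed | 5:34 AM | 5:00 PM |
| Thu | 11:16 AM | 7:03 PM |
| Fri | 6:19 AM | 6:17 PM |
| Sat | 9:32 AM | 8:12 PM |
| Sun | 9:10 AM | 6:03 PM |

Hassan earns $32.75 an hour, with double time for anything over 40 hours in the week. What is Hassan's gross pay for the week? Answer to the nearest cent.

Wed: 5:34 AM–5:00 PM = 11 h 26 min
Thu: 11:16 AM–7:03 PM = 7 h 47 min
Fri: 6:19 AM–6:17 PM = 11 h 58 min
Sat: 9:32 AM–8:12 PM = 10 h 40 min
Sun: 9:10 AM–6:03 PM = 8 h 53 min
Total worked: 50 h 44 min = 3044 min.
Regular 40 h 0 min = 2400 min at $32.75/h; overtime 10 h 44 min = 644 min at $65.50/h.
Pay = (2400 × $32.75 + 644 × $65.50) ÷ 60 = $2013.03.

$2013.03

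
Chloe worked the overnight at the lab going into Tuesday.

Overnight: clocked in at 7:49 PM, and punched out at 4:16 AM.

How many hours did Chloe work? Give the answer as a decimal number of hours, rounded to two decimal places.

8.45 hours

Overnight: 7:49 PM → midnight = 4 h 11 min; midnight → 4:16 AM = 4 h 16 min; span 8 h 27 min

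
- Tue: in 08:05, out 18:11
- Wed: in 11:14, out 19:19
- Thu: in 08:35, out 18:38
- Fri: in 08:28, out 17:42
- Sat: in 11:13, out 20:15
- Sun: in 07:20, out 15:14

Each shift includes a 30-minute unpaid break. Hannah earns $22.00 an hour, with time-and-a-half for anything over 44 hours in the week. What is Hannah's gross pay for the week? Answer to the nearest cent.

Tue: 08:05–18:11 = 10 h 6 min; less 30 min break → 9 h 36 min
Wed: 11:14–19:19 = 8 h 5 min; less 30 min break → 7 h 35 min
Thu: 08:35–18:38 = 10 h 3 min; less 30 min break → 9 h 33 min
Fri: 08:28–17:42 = 9 h 14 min; less 30 min break → 8 h 44 min
Sat: 11:13–20:15 = 9 h 2 min; less 30 min break → 8 h 32 min
Sun: 07:20–15:14 = 7 h 54 min; less 30 min break → 7 h 24 min
Total worked: 51 h 24 min = 3084 min.
Regular 44 h 0 min = 2640 min at $22.00/h; overtime 7 h 24 min = 444 min at $33.00/h.
Pay = (2640 × $22.00 + 444 × $33.00) ÷ 60 = $1212.20.

$1212.20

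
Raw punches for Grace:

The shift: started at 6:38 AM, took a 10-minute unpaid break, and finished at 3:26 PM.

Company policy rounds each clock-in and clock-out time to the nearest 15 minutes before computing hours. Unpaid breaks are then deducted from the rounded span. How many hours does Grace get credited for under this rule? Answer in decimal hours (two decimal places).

8.58 hours

The shift: in 6:38 AM→6:45 AM, out 3:26 PM→3:30 PM; 8 h 45 min − 10 min = 8 h 35 min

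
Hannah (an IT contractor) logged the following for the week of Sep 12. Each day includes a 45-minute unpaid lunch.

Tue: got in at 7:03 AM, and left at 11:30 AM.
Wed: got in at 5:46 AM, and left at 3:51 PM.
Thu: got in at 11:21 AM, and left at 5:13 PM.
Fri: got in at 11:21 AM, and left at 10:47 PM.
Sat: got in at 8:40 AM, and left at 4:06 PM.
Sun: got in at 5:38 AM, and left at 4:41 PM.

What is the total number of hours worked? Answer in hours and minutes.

Tue: 7:03 AM–11:30 AM = 4 h 27 min; less 45 min break → 3 h 42 min
Wed: 5:46 AM–3:51 PM = 10 h 5 min; less 45 min break → 9 h 20 min
Thu: 11:21 AM–5:13 PM = 5 h 52 min; less 45 min break → 5 h 7 min
Fri: 11:21 AM–10:47 PM = 11 h 26 min; less 45 min break → 10 h 41 min
Sat: 8:40 AM–4:06 PM = 7 h 26 min; less 45 min break → 6 h 41 min
Sun: 5:38 AM–4:41 PM = 11 h 3 min; less 45 min break → 10 h 18 min
Total: 3 h 42 min + 9 h 20 min + 5 h 7 min + 10 h 41 min + 6 h 41 min + 10 h 18 min = 45 h 49 min.

45 h 49 min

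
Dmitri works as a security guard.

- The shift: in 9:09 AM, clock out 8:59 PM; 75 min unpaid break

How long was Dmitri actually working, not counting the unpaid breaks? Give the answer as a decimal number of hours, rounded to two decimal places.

The shift: 9:09 AM–8:59 PM = 11 h 50 min; less 75 min break → 10 h 35 min

10.58 hours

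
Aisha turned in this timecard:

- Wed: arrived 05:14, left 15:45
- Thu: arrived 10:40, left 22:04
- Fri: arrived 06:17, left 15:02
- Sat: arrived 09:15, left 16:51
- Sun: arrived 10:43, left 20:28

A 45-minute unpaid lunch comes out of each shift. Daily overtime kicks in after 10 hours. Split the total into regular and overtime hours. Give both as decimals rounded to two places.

Regular 43.62 hours, overtime 0.65 hours

Wed: 05:14–15:45 = 10 h 31 min; less 45 min break → 9 h 46 min
Thu: 10:40–22:04 = 11 h 24 min; less 45 min break → 10 h 39 min
Fri: 06:17–15:02 = 8 h 45 min; less 45 min break → 8 h 0 min
Sat: 09:15–16:51 = 7 h 36 min; less 45 min break → 6 h 51 min
Sun: 10:43–20:28 = 9 h 45 min; less 45 min break → 9 h 0 min
Wed reg 9 h 46 min / OT 0 h 0 min; Thu reg 10 h 0 min / OT 0 h 39 min; Fri reg 8 h 0 min / OT 0 h 0 min; Sat reg 6 h 51 min / OT 0 h 0 min; Sun reg 9 h 0 min / OT 0 h 0 min.
Totals: regular 43 h 37 min, overtime 0 h 39 min.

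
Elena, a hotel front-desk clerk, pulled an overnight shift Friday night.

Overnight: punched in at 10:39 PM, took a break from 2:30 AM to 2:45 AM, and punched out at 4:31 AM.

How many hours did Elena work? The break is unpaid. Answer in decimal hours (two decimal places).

Overnight: 10:39 PM → midnight = 1 h 21 min; midnight → 4:31 AM = 4 h 31 min; span 5 h 52 min; less 15 min break → 5 h 37 min

5.62 hours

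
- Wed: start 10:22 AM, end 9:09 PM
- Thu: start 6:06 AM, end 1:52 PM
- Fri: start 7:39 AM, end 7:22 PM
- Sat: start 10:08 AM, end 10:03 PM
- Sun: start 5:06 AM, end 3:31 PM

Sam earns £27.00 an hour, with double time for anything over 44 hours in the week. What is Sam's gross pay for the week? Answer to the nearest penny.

Wed: 10:22 AM–9:09 PM = 10 h 47 min
Thu: 6:06 AM–1:52 PM = 7 h 46 min
Fri: 7:39 AM–7:22 PM = 11 h 43 min
Sat: 10:08 AM–10:03 PM = 11 h 55 min
Sun: 5:06 AM–3:31 PM = 10 h 25 min
Total worked: 52 h 36 min = 3156 min.
Regular 44 h 0 min = 2640 min at £27.00/h; overtime 8 h 36 min = 516 min at £54.00/h.
Pay = (2640 × £27.00 + 516 × £54.00) ÷ 60 = £1652.40.

£1652.40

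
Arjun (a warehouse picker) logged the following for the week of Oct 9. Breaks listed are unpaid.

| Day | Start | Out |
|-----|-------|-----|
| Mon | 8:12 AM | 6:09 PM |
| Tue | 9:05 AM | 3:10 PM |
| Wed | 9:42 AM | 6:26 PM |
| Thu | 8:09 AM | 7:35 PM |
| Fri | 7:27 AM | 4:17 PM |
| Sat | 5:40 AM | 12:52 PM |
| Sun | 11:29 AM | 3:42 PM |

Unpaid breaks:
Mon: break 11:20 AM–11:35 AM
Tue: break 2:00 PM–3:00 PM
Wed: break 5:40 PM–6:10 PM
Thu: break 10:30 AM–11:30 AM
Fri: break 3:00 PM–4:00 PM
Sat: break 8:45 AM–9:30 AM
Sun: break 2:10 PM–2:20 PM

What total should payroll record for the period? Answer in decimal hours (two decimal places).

Mon: 8:12 AM–6:09 PM = 9 h 57 min; less 15 min break → 9 h 42 min
Tue: 9:05 AM–3:10 PM = 6 h 5 min; less 60 min break → 5 h 5 min
Wed: 9:42 AM–6:26 PM = 8 h 44 min; less 30 min break → 8 h 14 min
Thu: 8:09 AM–7:35 PM = 11 h 26 min; less 60 min break → 10 h 26 min
Fri: 7:27 AM–4:17 PM = 8 h 50 min; less 60 min break → 7 h 50 min
Sat: 5:40 AM–12:52 PM = 7 h 12 min; less 45 min break → 6 h 27 min
Sun: 11:29 AM–3:42 PM = 4 h 13 min; less 10 min break → 4 h 3 min
Total: 9 h 42 min + 5 h 5 min + 8 h 14 min + 10 h 26 min + 7 h 50 min + 6 h 27 min + 4 h 3 min = 51 h 47 min.

51.78 hours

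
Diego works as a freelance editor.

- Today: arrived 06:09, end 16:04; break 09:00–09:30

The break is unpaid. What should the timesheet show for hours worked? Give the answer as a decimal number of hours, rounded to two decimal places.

9.42 hours

Today: 06:09–16:04 = 9 h 55 min; less 30 min break → 9 h 25 min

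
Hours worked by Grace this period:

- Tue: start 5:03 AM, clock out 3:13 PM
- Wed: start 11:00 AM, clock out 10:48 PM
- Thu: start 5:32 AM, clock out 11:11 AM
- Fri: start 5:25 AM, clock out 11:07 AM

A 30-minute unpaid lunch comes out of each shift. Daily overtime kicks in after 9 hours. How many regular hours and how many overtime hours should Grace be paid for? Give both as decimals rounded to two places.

Tue: 5:03 AM–3:13 PM = 10 h 10 min; less 30 min break → 9 h 40 min
Wed: 11:00 AM–10:48 PM = 11 h 48 min; less 30 min break → 11 h 18 min
Thu: 5:32 AM–11:11 AM = 5 h 39 min; less 30 min break → 5 h 9 min
Fri: 5:25 AM–11:07 AM = 5 h 42 min; less 30 min break → 5 h 12 min
Tue reg 9 h 0 min / OT 0 h 40 min; Wed reg 9 h 0 min / OT 2 h 18 min; Thu reg 5 h 9 min / OT 0 h 0 min; Fri reg 5 h 12 min / OT 0 h 0 min.
Totals: regular 28 h 21 min, overtime 2 h 58 min.

Regular 28.35 hours, overtime 2.97 hours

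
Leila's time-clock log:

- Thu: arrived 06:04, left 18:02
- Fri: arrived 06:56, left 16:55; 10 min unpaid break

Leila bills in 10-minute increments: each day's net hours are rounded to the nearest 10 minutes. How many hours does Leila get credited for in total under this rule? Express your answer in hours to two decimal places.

Thu: 06:04–18:02 = 11 h 58 min → rounds to 12 h 0 min
Fri: 06:56–16:55 = 9 h 59 min − 10 min = 9 h 49 min → rounds to 9 h 50 min
Total credited: 21 h 50 min.

21.83 hours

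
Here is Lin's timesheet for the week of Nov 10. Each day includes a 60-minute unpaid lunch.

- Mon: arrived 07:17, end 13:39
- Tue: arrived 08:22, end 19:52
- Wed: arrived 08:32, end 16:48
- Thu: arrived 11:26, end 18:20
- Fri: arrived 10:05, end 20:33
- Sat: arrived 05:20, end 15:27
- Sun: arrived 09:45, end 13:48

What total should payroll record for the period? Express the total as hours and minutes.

50 h 40 min

Mon: 07:17–13:39 = 6 h 22 min; less 60 min break → 5 h 22 min
Tue: 08:22–19:52 = 11 h 30 min; less 60 min break → 10 h 30 min
Wed: 08:32–16:48 = 8 h 16 min; less 60 min break → 7 h 16 min
Thu: 11:26–18:20 = 6 h 54 min; less 60 min break → 5 h 54 min
Fri: 10:05–20:33 = 10 h 28 min; less 60 min break → 9 h 28 min
Sat: 05:20–15:27 = 10 h 7 min; less 60 min break → 9 h 7 min
Sun: 09:45–13:48 = 4 h 3 min; less 60 min break → 3 h 3 min
Total: 5 h 22 min + 10 h 30 min + 7 h 16 min + 5 h 54 min + 9 h 28 min + 9 h 7 min + 3 h 3 min = 50 h 40 min.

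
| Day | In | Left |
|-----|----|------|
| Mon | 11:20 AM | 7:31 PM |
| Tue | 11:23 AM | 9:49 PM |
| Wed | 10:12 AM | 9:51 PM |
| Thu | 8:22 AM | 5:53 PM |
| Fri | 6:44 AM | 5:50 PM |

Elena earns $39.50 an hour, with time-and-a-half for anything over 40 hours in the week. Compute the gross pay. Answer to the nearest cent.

Mon: 11:20 AM–7:31 PM = 8 h 11 min
Tue: 11:23 AM–9:49 PM = 10 h 26 min
Wed: 10:12 AM–9:51 PM = 11 h 39 min
Thu: 8:22 AM–5:53 PM = 9 h 31 min
Fri: 6:44 AM–5:50 PM = 11 h 6 min
Total worked: 50 h 53 min = 3053 min.
Regular 40 h 0 min = 2400 min at $39.50/h; overtime 10 h 53 min = 653 min at $59.25/h.
Pay = (2400 × $39.50 + 653 × $59.25) ÷ 60 = $2224.84.

$2224.84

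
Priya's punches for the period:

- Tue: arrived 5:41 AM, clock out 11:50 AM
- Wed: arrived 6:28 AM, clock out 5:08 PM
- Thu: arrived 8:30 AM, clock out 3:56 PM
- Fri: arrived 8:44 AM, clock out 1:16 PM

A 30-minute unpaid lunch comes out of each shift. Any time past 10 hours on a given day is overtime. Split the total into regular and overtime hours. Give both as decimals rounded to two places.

Regular 26.62 hours, overtime 0.17 hours

Tue: 5:41 AM–11:50 AM = 6 h 9 min; less 30 min break → 5 h 39 min
Wed: 6:28 AM–5:08 PM = 10 h 40 min; less 30 min break → 10 h 10 min
Thu: 8:30 AM–3:56 PM = 7 h 26 min; less 30 min break → 6 h 56 min
Fri: 8:44 AM–1:16 PM = 4 h 32 min; less 30 min break → 4 h 2 min
Tue reg 5 h 39 min / OT 0 h 0 min; Wed reg 10 h 0 min / OT 0 h 10 min; Thu reg 6 h 56 min / OT 0 h 0 min; Fri reg 4 h 2 min / OT 0 h 0 min.
Totals: regular 26 h 37 min, overtime 0 h 10 min.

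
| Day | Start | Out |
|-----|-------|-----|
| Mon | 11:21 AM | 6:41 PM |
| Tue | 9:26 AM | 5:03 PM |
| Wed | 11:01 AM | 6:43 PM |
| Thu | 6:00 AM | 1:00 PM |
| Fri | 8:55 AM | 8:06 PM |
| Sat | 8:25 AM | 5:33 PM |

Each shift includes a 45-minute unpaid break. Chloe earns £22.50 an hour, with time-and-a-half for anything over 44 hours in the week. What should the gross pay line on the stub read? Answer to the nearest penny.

Mon: 11:21 AM–6:41 PM = 7 h 20 min; less 45 min break → 6 h 35 min
Tue: 9:26 AM–5:03 PM = 7 h 37 min; less 45 min break → 6 h 52 min
Wed: 11:01 AM–6:43 PM = 7 h 42 min; less 45 min break → 6 h 57 min
Thu: 6:00 AM–1:00 PM = 7 h 0 min; less 45 min break → 6 h 15 min
Fri: 8:55 AM–8:06 PM = 11 h 11 min; less 45 min break → 10 h 26 min
Sat: 8:25 AM–5:33 PM = 9 h 8 min; less 45 min break → 8 h 23 min
Total worked: 45 h 28 min = 2728 min.
Regular 44 h 0 min = 2640 min at £22.50/h; overtime 1 h 28 min = 88 min at £33.75/h.
Pay = (2640 × £22.50 + 88 × £33.75) ÷ 60 = £1039.50.

£1039.50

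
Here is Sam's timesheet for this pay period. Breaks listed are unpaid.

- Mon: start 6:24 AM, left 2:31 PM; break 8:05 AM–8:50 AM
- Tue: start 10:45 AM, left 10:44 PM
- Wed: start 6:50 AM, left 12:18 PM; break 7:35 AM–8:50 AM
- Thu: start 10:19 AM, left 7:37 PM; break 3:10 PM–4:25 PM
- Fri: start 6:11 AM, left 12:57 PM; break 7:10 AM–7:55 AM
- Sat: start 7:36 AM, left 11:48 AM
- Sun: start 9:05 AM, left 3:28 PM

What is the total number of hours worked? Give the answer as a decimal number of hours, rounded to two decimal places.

48.22 hours

Mon: 6:24 AM–2:31 PM = 8 h 7 min; less 45 min break → 7 h 22 min
Tue: 10:45 AM–10:44 PM = 11 h 59 min
Wed: 6:50 AM–12:18 PM = 5 h 28 min; less 75 min break → 4 h 13 min
Thu: 10:19 AM–7:37 PM = 9 h 18 min; less 75 min break → 8 h 3 min
Fri: 6:11 AM–12:57 PM = 6 h 46 min; less 45 min break → 6 h 1 min
Sat: 7:36 AM–11:48 AM = 4 h 12 min
Sun: 9:05 AM–3:28 PM = 6 h 23 min
Total: 7 h 22 min + 11 h 59 min + 4 h 13 min + 8 h 3 min + 6 h 1 min + 4 h 12 min + 6 h 23 min = 48 h 13 min.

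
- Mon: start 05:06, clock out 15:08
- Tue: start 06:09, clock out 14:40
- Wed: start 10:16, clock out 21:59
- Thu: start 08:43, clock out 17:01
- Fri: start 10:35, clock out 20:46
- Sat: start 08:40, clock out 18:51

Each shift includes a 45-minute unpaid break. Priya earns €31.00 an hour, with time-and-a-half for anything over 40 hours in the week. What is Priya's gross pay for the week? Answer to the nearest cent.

€1911.15

Mon: 05:06–15:08 = 10 h 2 min; less 45 min break → 9 h 17 min
Tue: 06:09–14:40 = 8 h 31 min; less 45 min break → 7 h 46 min
Wed: 10:16–21:59 = 11 h 43 min; less 45 min break → 10 h 58 min
Thu: 08:43–17:01 = 8 h 18 min; less 45 min break → 7 h 33 min
Fri: 10:35–20:46 = 10 h 11 min; less 45 min break → 9 h 26 min
Sat: 08:40–18:51 = 10 h 11 min; less 45 min break → 9 h 26 min
Total worked: 54 h 26 min = 3266 min.
Regular 40 h 0 min = 2400 min at €31.00/h; overtime 14 h 26 min = 866 min at €46.50/h.
Pay = (2400 × €31.00 + 866 × €46.50) ÷ 60 = €1911.15.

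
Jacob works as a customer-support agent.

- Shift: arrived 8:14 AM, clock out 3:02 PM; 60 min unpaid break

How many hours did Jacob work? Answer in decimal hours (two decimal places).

Shift: 8:14 AM–3:02 PM = 6 h 48 min; less 60 min break → 5 h 48 min

5.80 hours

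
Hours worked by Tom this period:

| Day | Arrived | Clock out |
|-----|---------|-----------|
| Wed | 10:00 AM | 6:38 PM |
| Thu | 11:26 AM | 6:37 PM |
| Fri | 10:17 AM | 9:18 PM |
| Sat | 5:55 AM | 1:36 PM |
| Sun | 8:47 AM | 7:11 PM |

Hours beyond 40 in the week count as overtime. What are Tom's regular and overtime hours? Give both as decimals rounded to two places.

Regular 40.00 hours, overtime 4.92 hours

Wed: 10:00 AM–6:38 PM = 8 h 38 min
Thu: 11:26 AM–6:37 PM = 7 h 11 min
Fri: 10:17 AM–9:18 PM = 11 h 1 min
Sat: 5:55 AM–1:36 PM = 7 h 41 min
Sun: 8:47 AM–7:11 PM = 10 h 24 min
Total worked: 44 h 55 min = 44.92 h.
Threshold 40 h → overtime 4 h 55 min, regular 40 h 0 min.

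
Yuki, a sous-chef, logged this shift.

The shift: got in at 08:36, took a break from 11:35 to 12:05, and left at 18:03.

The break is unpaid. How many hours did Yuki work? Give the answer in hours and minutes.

8 h 57 min

The shift: 08:36–18:03 = 9 h 27 min; less 30 min break → 8 h 57 min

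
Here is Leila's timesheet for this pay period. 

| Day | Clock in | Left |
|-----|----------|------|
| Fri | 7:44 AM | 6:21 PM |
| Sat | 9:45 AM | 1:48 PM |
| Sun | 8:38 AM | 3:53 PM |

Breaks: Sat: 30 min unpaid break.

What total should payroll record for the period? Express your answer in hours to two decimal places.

Fri: 7:44 AM–6:21 PM = 10 h 37 min
Sat: 9:45 AM–1:48 PM = 4 h 3 min; less 30 min break → 3 h 33 min
Sun: 8:38 AM–3:53 PM = 7 h 15 min
Total: 10 h 37 min + 3 h 33 min + 7 h 15 min = 21 h 25 min.

21.42 hours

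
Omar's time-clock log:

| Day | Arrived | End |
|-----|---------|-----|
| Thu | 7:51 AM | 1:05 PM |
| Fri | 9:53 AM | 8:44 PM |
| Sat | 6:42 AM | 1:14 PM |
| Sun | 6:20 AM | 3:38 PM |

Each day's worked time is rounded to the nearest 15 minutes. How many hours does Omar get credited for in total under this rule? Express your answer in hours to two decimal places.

Thu: 7:51 AM–1:05 PM = 5 h 14 min → rounds to 5 h 15 min
Fri: 9:53 AM–8:44 PM = 10 h 51 min → rounds to 10 h 45 min
Sat: 6:42 AM–1:14 PM = 6 h 32 min → rounds to 6 h 30 min
Sun: 6:20 AM–3:38 PM = 9 h 18 min → rounds to 9 h 15 min
Total credited: 31 h 45 min.

31.75 hours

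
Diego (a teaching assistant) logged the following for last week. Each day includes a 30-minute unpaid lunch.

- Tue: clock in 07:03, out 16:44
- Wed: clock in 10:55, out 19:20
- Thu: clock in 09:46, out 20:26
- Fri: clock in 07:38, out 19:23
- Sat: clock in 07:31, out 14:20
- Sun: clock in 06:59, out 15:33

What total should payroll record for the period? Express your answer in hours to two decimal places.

Tue: 07:03–16:44 = 9 h 41 min; less 30 min break → 9 h 11 min
Wed: 10:55–19:20 = 8 h 25 min; less 30 min break → 7 h 55 min
Thu: 09:46–20:26 = 10 h 40 min; less 30 min break → 10 h 10 min
Fri: 07:38–19:23 = 11 h 45 min; less 30 min break → 11 h 15 min
Sat: 07:31–14:20 = 6 h 49 min; less 30 min break → 6 h 19 min
Sun: 06:59–15:33 = 8 h 34 min; less 30 min break → 8 h 4 min
Total: 9 h 11 min + 7 h 55 min + 10 h 10 min + 11 h 15 min + 6 h 19 min + 8 h 4 min = 52 h 54 min.

52.90 hours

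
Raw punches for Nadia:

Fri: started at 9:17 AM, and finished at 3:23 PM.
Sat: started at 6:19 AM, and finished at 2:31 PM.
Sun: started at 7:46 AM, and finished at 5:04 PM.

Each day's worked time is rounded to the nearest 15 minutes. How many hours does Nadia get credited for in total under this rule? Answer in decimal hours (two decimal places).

Fri: 9:17 AM–3:23 PM = 6 h 6 min → rounds to 6 h 0 min
Sat: 6:19 AM–2:31 PM = 8 h 12 min → rounds to 8 h 15 min
Sun: 7:46 AM–5:04 PM = 9 h 18 min → rounds to 9 h 15 min
Total credited: 23 h 30 min.

23.50 hours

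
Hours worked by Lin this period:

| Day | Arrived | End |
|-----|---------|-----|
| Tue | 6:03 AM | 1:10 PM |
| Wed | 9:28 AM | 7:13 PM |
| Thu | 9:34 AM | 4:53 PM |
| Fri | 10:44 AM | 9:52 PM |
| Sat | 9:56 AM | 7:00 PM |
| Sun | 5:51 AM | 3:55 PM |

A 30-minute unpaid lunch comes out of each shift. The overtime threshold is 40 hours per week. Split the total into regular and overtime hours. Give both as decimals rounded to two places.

Regular 40.00 hours, overtime 11.45 hours

Tue: 6:03 AM–1:10 PM = 7 h 7 min; less 30 min break → 6 h 37 min
Wed: 9:28 AM–7:13 PM = 9 h 45 min; less 30 min break → 9 h 15 min
Thu: 9:34 AM–4:53 PM = 7 h 19 min; less 30 min break → 6 h 49 min
Fri: 10:44 AM–9:52 PM = 11 h 8 min; less 30 min break → 10 h 38 min
Sat: 9:56 AM–7:00 PM = 9 h 4 min; less 30 min break → 8 h 34 min
Sun: 5:51 AM–3:55 PM = 10 h 4 min; less 30 min break → 9 h 34 min
Total worked: 51 h 27 min = 51.45 h.
Threshold 40 h → overtime 11 h 27 min, regular 40 h 0 min.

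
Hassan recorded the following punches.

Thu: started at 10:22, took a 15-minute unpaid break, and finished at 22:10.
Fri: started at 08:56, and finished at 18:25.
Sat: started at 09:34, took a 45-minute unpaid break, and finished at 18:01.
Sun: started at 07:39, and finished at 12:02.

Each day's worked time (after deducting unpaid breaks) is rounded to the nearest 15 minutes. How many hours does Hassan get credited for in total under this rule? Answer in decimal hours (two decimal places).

Thu: 10:22–22:10 = 11 h 48 min − 15 min = 11 h 33 min → rounds to 11 h 30 min
Fri: 08:56–18:25 = 9 h 29 min → rounds to 9 h 30 min
Sat: 09:34–18:01 = 8 h 27 min − 45 min = 7 h 42 min → rounds to 7 h 45 min
Sun: 07:39–12:02 = 4 h 23 min → rounds to 4 h 30 min
Total credited: 33 h 15 min.

33.25 hours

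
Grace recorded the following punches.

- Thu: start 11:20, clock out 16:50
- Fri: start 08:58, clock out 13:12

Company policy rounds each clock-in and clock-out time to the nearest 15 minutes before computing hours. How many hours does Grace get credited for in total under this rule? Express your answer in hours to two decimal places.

9.75 hours

Thu: in 11:20→11:15, out 16:50→16:45; 5 h 30 min
Fri: in 08:58→09:00, out 13:12→13:15; 4 h 15 min
Total credited: 9 h 45 min.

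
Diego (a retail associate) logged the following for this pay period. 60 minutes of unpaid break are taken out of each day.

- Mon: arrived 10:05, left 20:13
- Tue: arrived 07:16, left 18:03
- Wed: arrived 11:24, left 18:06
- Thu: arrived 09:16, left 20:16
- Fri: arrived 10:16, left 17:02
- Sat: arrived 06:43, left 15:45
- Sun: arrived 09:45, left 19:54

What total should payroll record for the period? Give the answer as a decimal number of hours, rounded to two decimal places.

Mon: 10:05–20:13 = 10 h 8 min; less 60 min break → 9 h 8 min
Tue: 07:16–18:03 = 10 h 47 min; less 60 min break → 9 h 47 min
Wed: 11:24–18:06 = 6 h 42 min; less 60 min break → 5 h 42 min
Thu: 09:16–20:16 = 11 h 0 min; less 60 min break → 10 h 0 min
Fri: 10:16–17:02 = 6 h 46 min; less 60 min break → 5 h 46 min
Sat: 06:43–15:45 = 9 h 2 min; less 60 min break → 8 h 2 min
Sun: 09:45–19:54 = 10 h 9 min; less 60 min break → 9 h 9 min
Total: 9 h 8 min + 9 h 47 min + 5 h 42 min + 10 h 0 min + 5 h 46 min + 8 h 2 min + 9 h 9 min = 57 h 34 min.

57.57 hours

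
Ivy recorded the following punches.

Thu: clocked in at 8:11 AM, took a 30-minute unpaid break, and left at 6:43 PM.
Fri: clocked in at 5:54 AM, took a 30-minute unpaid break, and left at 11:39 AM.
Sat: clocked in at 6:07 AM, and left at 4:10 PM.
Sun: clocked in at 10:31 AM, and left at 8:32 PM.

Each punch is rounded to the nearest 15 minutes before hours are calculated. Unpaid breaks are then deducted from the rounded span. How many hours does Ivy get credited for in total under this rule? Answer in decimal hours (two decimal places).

Thu: in 8:11 AM→8:15 AM, out 6:43 PM→6:45 PM; 10 h 30 min − 30 min = 10 h 0 min
Fri: in 5:54 AM→6:00 AM, out 11:39 AM→11:45 AM; 5 h 45 min − 30 min = 5 h 15 min
Sat: in 6:07 AM→6:00 AM, out 4:10 PM→4:15 PM; 10 h 15 min
Sun: in 10:31 AM→10:30 AM, out 8:32 PM→8:30 PM; 10 h 0 min
Total credited: 35 h 30 min.

35.50 hours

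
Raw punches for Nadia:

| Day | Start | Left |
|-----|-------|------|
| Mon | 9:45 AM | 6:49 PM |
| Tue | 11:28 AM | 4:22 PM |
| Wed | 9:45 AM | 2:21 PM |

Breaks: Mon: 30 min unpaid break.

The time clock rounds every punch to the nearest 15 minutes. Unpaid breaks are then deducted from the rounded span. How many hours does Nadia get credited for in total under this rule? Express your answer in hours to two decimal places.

17.75 hours

Mon: in 9:45 AM→9:45 AM, out 6:49 PM→6:45 PM; 9 h 0 min − 30 min = 8 h 30 min
Tue: in 11:28 AM→11:30 AM, out 4:22 PM→4:15 PM; 4 h 45 min
Wed: in 9:45 AM→9:45 AM, out 2:21 PM→2:15 PM; 4 h 30 min
Total credited: 17 h 45 min.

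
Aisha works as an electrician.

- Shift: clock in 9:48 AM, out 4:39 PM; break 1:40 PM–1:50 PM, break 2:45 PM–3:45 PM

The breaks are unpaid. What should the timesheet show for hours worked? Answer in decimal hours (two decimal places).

Shift: 9:48 AM–4:39 PM = 6 h 51 min; less 70 min break → 5 h 41 min

5.68 hours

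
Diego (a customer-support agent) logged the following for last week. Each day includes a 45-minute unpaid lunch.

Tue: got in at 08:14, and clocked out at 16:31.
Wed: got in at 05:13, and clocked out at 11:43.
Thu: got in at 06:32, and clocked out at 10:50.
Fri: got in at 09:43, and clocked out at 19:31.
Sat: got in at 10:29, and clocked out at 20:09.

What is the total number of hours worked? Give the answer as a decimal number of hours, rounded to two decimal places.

34.80 hours

Tue: 08:14–16:31 = 8 h 17 min; less 45 min break → 7 h 32 min
Wed: 05:13–11:43 = 6 h 30 min; less 45 min break → 5 h 45 min
Thu: 06:32–10:50 = 4 h 18 min; less 45 min break → 3 h 33 min
Fri: 09:43–19:31 = 9 h 48 min; less 45 min break → 9 h 3 min
Sat: 10:29–20:09 = 9 h 40 min; less 45 min break → 8 h 55 min
Total: 7 h 32 min + 5 h 45 min + 3 h 33 min + 9 h 3 min + 8 h 55 min = 34 h 48 min.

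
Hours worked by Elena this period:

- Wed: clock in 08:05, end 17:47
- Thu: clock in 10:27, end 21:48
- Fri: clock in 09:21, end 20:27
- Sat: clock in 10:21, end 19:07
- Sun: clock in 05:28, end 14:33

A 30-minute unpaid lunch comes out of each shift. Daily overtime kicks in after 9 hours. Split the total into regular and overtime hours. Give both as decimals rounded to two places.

Regular 43.85 hours, overtime 3.65 hours

Wed: 08:05–17:47 = 9 h 42 min; less 30 min break → 9 h 12 min
Thu: 10:27–21:48 = 11 h 21 min; less 30 min break → 10 h 51 min
Fri: 09:21–20:27 = 11 h 6 min; less 30 min break → 10 h 36 min
Sat: 10:21–19:07 = 8 h 46 min; less 30 min break → 8 h 16 min
Sun: 05:28–14:33 = 9 h 5 min; less 30 min break → 8 h 35 min
Wed reg 9 h 0 min / OT 0 h 12 min; Thu reg 9 h 0 min / OT 1 h 51 min; Fri reg 9 h 0 min / OT 1 h 36 min; Sat reg 8 h 16 min / OT 0 h 0 min; Sun reg 8 h 35 min / OT 0 h 0 min.
Totals: regular 43 h 51 min, overtime 3 h 39 min.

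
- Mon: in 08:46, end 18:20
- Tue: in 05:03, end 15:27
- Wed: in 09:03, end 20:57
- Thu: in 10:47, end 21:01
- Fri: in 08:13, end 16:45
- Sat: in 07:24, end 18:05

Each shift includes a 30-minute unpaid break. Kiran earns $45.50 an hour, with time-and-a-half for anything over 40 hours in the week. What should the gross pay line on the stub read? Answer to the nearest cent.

Mon: 08:46–18:20 = 9 h 34 min; less 30 min break → 9 h 4 min
Tue: 05:03–15:27 = 10 h 24 min; less 30 min break → 9 h 54 min
Wed: 09:03–20:57 = 11 h 54 min; less 30 min break → 11 h 24 min
Thu: 10:47–21:01 = 10 h 14 min; less 30 min break → 9 h 44 min
Fri: 08:13–16:45 = 8 h 32 min; less 30 min break → 8 h 2 min
Sat: 07:24–18:05 = 10 h 41 min; less 30 min break → 10 h 11 min
Total worked: 58 h 19 min = 3499 min.
Regular 40 h 0 min = 2400 min at $45.50/h; overtime 18 h 19 min = 1099 min at $68.25/h.
Pay = (2400 × $45.50 + 1099 × $68.25) ÷ 60 = $3070.11.

$3070.11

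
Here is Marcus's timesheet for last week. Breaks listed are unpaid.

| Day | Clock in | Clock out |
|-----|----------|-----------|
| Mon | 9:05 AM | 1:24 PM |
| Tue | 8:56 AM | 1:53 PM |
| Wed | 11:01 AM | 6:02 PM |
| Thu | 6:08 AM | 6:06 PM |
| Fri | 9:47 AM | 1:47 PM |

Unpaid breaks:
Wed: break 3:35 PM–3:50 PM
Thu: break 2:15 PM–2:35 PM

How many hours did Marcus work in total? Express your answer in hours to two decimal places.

31.67 hours

Mon: 9:05 AM–1:24 PM = 4 h 19 min
Tue: 8:56 AM–1:53 PM = 4 h 57 min
Wed: 11:01 AM–6:02 PM = 7 h 1 min; less 15 min break → 6 h 46 min
Thu: 6:08 AM–6:06 PM = 11 h 58 min; less 20 min break → 11 h 38 min
Fri: 9:47 AM–1:47 PM = 4 h 0 min
Total: 4 h 19 min + 4 h 57 min + 6 h 46 min + 11 h 38 min + 4 h 0 min = 31 h 40 min.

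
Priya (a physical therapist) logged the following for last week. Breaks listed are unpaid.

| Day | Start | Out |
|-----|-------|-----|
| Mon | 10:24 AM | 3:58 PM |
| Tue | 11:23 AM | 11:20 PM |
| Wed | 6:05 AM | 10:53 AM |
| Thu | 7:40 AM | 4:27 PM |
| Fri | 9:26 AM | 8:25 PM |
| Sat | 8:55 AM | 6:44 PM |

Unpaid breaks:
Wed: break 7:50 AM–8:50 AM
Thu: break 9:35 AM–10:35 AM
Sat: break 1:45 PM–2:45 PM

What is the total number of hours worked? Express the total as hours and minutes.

Mon: 10:24 AM–3:58 PM = 5 h 34 min
Tue: 11:23 AM–11:20 PM = 11 h 57 min
Wed: 6:05 AM–10:53 AM = 4 h 48 min; less 60 min break → 3 h 48 min
Thu: 7:40 AM–4:27 PM = 8 h 47 min; less 60 min break → 7 h 47 min
Fri: 9:26 AM–8:25 PM = 10 h 59 min
Sat: 8:55 AM–6:44 PM = 9 h 49 min; less 60 min break → 8 h 49 min
Total: 5 h 34 min + 11 h 57 min + 3 h 48 min + 7 h 47 min + 10 h 59 min + 8 h 49 min = 48 h 54 min.

48 h 54 min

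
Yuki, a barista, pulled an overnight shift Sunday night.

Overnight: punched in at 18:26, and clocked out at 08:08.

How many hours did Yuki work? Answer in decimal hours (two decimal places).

Overnight: 18:26 → midnight = 5 h 34 min; midnight → 08:08 = 8 h 8 min; span 13 h 42 min

13.70 hours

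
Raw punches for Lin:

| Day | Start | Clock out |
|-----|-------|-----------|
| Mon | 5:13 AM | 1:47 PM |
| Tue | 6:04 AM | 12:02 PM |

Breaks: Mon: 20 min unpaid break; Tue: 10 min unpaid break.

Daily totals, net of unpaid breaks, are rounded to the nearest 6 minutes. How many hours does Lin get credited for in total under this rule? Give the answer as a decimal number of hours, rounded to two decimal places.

Mon: 5:13 AM–1:47 PM = 8 h 34 min − 20 min = 8 h 14 min → rounds to 8 h 12 min
Tue: 6:04 AM–12:02 PM = 5 h 58 min − 10 min = 5 h 48 min → rounds to 5 h 48 min
Total credited: 14 h 0 min.

14.00 hours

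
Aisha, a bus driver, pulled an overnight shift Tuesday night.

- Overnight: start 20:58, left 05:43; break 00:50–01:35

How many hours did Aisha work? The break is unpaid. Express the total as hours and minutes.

Overnight: 20:58 → midnight = 3 h 2 min; midnight → 05:43 = 5 h 43 min; span 8 h 45 min; less 45 min break → 8 h 0 min

8 h 0 min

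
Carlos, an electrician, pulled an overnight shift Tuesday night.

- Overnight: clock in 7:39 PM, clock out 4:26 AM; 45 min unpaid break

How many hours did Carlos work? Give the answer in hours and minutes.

Overnight: 7:39 PM → midnight = 4 h 21 min; midnight → 4:26 AM = 4 h 26 min; span 8 h 47 min; less 45 min break → 8 h 2 min

8 h 2 min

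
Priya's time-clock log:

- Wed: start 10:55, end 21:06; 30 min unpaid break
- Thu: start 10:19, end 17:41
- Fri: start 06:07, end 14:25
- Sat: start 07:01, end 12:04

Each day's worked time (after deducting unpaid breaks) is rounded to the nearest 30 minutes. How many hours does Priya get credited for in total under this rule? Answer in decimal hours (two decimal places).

30.50 hours

Wed: 10:55–21:06 = 10 h 11 min − 30 min = 9 h 41 min → rounds to 9 h 30 min
Thu: 10:19–17:41 = 7 h 22 min → rounds to 7 h 30 min
Fri: 06:07–14:25 = 8 h 18 min → rounds to 8 h 30 min
Sat: 07:01–12:04 = 5 h 3 min → rounds to 5 h 0 min
Total credited: 30 h 30 min.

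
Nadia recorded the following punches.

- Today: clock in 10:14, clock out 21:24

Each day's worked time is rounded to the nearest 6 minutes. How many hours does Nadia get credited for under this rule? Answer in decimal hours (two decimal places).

Today: 10:14–21:24 = 11 h 10 min → rounds to 11 h 12 min

11.20 hours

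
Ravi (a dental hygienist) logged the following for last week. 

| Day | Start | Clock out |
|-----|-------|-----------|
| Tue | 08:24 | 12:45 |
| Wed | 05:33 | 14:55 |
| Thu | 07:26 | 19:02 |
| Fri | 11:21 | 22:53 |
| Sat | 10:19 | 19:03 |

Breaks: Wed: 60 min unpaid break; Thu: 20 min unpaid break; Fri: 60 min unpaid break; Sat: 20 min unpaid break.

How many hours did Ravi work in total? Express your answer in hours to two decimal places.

42.92 hours

Tue: 08:24–12:45 = 4 h 21 min
Wed: 05:33–14:55 = 9 h 22 min; less 60 min break → 8 h 22 min
Thu: 07:26–19:02 = 11 h 36 min; less 20 min break → 11 h 16 min
Fri: 11:21–22:53 = 11 h 32 min; less 60 min break → 10 h 32 min
Sat: 10:19–19:03 = 8 h 44 min; less 20 min break → 8 h 24 min
Total: 4 h 21 min + 8 h 22 min + 11 h 16 min + 10 h 32 min + 8 h 24 min = 42 h 55 min.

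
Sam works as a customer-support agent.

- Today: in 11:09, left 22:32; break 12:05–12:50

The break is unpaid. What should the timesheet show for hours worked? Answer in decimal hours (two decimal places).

10.63 hours

Today: 11:09–22:32 = 11 h 23 min; less 45 min break → 10 h 38 min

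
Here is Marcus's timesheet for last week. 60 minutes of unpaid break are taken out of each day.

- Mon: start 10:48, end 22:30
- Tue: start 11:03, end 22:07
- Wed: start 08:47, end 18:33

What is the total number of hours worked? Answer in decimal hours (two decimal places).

29.53 hours

Mon: 10:48–22:30 = 11 h 42 min; less 60 min break → 10 h 42 min
Tue: 11:03–22:07 = 11 h 4 min; less 60 min break → 10 h 4 min
Wed: 08:47–18:33 = 9 h 46 min; less 60 min break → 8 h 46 min
Total: 10 h 42 min + 10 h 4 min + 8 h 46 min = 29 h 32 min.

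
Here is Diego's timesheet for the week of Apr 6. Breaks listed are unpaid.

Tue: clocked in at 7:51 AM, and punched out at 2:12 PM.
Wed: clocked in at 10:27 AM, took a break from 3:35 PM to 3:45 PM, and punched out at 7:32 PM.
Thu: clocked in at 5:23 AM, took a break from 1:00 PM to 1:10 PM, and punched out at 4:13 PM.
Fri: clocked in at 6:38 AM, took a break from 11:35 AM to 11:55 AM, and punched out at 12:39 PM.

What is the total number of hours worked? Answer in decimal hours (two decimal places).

31.62 hours

Tue: 7:51 AM–2:12 PM = 6 h 21 min
Wed: 10:27 AM–7:32 PM = 9 h 5 min; less 10 min break → 8 h 55 min
Thu: 5:23 AM–4:13 PM = 10 h 50 min; less 10 min break → 10 h 40 min
Fri: 6:38 AM–12:39 PM = 6 h 1 min; less 20 min break → 5 h 41 min
Total: 6 h 21 min + 8 h 55 min + 10 h 40 min + 5 h 41 min = 31 h 37 min.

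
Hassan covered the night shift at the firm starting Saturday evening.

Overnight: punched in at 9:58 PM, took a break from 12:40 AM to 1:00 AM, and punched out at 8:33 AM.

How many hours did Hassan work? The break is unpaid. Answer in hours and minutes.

Overnight: 9:58 PM → midnight = 2 h 2 min; midnight → 8:33 AM = 8 h 33 min; span 10 h 35 min; less 20 min break → 10 h 15 min

10 h 15 min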